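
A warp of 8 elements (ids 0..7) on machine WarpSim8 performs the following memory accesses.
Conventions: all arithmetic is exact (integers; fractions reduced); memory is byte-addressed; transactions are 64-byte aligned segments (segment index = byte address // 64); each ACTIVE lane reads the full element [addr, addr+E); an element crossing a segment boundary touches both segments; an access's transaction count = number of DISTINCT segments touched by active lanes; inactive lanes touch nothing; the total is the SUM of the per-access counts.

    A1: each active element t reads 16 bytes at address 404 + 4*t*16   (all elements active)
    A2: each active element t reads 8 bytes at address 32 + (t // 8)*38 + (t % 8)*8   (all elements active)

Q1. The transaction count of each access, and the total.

A1: 8 transactions
A2: 2 transactions

Answer: 8,2; total 10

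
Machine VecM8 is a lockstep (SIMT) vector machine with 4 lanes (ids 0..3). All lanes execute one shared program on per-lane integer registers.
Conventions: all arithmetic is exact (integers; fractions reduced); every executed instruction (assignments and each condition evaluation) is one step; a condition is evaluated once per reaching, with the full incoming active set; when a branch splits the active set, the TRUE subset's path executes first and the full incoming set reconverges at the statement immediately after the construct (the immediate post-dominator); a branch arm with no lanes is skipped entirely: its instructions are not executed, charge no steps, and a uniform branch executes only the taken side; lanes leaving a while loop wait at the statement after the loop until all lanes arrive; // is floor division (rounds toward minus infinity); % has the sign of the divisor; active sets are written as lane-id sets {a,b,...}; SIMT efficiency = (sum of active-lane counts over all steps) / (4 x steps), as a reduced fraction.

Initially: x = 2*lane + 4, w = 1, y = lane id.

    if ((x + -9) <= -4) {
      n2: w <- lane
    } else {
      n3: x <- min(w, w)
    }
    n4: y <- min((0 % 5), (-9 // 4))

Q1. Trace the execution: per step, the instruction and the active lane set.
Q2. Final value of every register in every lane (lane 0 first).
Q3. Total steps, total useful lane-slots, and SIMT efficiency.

step 0: eval ((x + -9) <= -4)        {0,1,2,3}
step 1: w <- lane                    {0}
step 2: x <- min(w, w)               {1,2,3}
step 3: y <- min((0 % 5), (-9 // 4)) {0,1,2,3}

Answer: 4 steps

x: 4,1,1,1
w: 0,1,1,1
y: -3,-3,-3,-3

steps = 4; useful = 12; efficiency = 12/16 = 3/4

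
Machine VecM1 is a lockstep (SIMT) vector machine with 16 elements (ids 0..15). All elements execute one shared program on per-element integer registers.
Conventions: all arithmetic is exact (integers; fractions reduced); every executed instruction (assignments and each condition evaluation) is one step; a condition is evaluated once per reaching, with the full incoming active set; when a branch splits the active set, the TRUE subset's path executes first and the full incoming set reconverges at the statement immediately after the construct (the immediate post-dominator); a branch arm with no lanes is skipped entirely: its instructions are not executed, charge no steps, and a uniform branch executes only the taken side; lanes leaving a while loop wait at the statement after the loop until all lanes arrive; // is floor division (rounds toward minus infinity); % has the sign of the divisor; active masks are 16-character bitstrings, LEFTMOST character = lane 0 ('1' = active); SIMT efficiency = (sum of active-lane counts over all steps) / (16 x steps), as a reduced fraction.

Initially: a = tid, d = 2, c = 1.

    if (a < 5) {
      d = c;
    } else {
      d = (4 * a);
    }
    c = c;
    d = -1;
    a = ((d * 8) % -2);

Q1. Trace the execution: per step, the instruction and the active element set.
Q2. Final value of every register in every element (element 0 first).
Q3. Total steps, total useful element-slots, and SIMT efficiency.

step 0: eval (a < 5)                 1111111111111111
step 1: d <- c                       1111100000000000
step 2: d <- (4 * a)                 0000011111111111
step 3: c <- c                       1111111111111111
step 4: d <- -1                      1111111111111111
step 5: a <- ((d * 8) % -2)          1111111111111111

Answer: 6 steps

a: 0,0,0,0,0,0,0,0,0,0,0,0,0,0,0,0
d: -1,-1,-1,-1,-1,-1,-1,-1,-1,-1,-1,-1,-1,-1,-1,-1
c: 1,1,1,1,1,1,1,1,1,1,1,1,1,1,1,1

steps = 6; useful = 80; efficiency = 80/96 = 5/6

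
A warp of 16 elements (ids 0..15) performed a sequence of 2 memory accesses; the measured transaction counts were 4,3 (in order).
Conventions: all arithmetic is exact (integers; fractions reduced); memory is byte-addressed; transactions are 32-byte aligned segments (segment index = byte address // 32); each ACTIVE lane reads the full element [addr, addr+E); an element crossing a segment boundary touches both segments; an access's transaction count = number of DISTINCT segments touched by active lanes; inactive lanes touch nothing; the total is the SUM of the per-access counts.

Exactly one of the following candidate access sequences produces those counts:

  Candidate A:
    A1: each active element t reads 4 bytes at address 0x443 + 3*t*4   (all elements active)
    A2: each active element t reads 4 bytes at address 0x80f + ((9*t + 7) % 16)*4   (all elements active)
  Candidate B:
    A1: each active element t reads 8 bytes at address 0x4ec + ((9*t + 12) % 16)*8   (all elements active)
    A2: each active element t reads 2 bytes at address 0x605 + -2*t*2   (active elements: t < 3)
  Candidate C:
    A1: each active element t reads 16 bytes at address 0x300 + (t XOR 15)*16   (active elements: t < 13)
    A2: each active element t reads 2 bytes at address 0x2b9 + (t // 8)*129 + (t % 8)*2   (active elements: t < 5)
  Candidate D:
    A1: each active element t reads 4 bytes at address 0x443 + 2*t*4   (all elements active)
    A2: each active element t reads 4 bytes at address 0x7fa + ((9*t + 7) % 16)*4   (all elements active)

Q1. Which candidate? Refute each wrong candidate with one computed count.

A: A1 gives 6 transactions, not 4
B: A1 gives 5 transactions, not 4
C: A1 gives 7 transactions, not 4
D: all counts match (4,3)

Answer: D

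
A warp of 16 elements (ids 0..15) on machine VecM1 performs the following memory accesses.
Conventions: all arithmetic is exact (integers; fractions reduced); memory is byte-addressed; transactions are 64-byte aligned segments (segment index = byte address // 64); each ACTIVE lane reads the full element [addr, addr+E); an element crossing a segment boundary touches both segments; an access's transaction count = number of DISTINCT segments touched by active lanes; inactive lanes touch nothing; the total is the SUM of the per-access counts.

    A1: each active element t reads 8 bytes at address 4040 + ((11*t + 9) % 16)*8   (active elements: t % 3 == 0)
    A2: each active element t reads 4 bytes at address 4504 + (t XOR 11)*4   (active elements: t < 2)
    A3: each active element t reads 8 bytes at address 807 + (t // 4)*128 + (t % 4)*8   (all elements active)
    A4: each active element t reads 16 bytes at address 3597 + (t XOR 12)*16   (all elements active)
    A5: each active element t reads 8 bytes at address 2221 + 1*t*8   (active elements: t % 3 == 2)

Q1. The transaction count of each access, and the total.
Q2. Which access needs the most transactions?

A1: 1 transaction
A2: 1 transaction
A3: 8 transactions
A4: 5 transactions
A5: 3 transactions

Answer: 1,1,8,5,3; total 18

Answer: A3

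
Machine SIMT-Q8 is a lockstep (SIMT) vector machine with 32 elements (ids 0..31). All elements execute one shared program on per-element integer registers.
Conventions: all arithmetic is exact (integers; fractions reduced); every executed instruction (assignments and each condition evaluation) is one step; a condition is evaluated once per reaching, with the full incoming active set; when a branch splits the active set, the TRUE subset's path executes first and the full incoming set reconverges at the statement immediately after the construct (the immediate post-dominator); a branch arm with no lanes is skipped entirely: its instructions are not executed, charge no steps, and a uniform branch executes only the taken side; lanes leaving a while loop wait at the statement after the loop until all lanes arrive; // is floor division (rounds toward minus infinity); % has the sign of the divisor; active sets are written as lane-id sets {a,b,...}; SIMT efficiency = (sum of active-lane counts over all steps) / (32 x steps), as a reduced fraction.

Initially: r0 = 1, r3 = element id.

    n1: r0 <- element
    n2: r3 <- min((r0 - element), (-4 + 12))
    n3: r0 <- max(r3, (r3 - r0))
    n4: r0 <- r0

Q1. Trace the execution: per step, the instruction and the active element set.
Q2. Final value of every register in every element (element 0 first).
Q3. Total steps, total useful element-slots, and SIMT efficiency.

step 0: r0 <- element                {0,1,2,3,4,5,6,7,8,9,10,11,12,13,14,15,16,17,18,19,20,21,22,23,24,25,26,27,28,29,30,31}
step 1: r3 <- min((r0 - element), (-4 + 12)) {0,1,2,3,4,5,6,7,8,9,10,11,12,13,14,15,16,17,18,19,20,21,22,23,24,25,26,27,28,29,30,31}
step 2: r0 <- max(r3, (r3 - r0))     {0,1,2,3,4,5,6,7,8,9,10,11,12,13,14,15,16,17,18,19,20,21,22,23,24,25,26,27,28,29,30,31}
step 3: r0 <- r0                     {0,1,2,3,4,5,6,7,8,9,10,11,12,13,14,15,16,17,18,19,20,21,22,23,24,25,26,27,28,29,30,31}

Answer: 4 steps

r0: 0,0,0,0,0,0,0,0,0,0,0,0,0,0,0,0,0,0,0,0,0,0,0,0,0,0,0,0,0,0,0,0
r3: 0,0,0,0,0,0,0,0,0,0,0,0,0,0,0,0,0,0,0,0,0,0,0,0,0,0,0,0,0,0,0,0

steps = 4; useful = 128; efficiency = 128/128 = 1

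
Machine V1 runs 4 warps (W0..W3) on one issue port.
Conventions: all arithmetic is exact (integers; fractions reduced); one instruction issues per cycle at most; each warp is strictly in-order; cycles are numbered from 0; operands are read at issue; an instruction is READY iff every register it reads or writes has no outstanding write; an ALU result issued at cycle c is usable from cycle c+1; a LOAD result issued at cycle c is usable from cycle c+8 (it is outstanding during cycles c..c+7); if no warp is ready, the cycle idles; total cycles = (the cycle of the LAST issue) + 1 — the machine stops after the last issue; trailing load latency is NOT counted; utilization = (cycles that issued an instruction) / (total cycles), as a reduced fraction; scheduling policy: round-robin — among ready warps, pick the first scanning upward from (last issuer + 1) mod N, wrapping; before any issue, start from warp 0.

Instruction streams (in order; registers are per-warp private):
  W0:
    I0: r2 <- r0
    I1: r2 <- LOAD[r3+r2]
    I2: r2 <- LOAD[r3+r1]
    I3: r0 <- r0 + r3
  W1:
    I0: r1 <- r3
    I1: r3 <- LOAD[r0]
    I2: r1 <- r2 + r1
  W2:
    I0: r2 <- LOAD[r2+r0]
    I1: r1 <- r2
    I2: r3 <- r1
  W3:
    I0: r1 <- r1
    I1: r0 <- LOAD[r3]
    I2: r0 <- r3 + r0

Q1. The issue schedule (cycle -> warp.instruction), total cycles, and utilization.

cycle 0: W0.I0
cycle 1: W1.I0
cycle 2: W2.I0
cycle 3: W3.I0
cycle 4: W0.I1
cycle 5: W1.I1
cycle 6: W3.I1
cycle 7: W1.I2
cycle 8: idle
cycle 9: idle
cycle 10: W2.I1
cycle 11: W2.I2
cycle 12: W0.I2
cycle 13: W0.I3
cycle 14: W3.I2

Answer: 15 cycles, utilization 13/15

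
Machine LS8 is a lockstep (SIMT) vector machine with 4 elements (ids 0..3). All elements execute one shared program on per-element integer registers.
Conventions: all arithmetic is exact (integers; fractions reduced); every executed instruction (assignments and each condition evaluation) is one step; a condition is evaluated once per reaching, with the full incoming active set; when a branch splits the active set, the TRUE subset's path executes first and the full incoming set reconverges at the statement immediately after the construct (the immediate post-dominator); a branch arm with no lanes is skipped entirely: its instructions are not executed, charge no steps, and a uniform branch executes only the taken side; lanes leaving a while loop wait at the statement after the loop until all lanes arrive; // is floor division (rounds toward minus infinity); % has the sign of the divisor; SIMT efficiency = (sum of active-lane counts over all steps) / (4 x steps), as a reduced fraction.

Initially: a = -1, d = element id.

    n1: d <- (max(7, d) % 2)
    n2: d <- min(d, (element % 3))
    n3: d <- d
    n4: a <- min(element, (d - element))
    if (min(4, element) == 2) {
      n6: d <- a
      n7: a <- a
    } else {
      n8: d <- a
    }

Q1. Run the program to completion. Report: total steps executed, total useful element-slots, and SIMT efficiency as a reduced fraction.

Answer: 8 steps, 25 useful, 25/32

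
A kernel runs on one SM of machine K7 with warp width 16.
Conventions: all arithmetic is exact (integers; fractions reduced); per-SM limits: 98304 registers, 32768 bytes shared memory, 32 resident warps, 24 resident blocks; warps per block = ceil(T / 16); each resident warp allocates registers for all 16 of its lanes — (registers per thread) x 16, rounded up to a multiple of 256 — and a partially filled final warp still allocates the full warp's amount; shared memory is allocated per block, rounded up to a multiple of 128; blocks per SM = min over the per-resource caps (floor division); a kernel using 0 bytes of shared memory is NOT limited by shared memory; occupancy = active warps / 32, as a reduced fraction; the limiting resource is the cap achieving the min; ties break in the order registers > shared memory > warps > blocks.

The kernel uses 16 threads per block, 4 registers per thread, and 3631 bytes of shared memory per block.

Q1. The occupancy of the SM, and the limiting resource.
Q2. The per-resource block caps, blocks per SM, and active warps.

Answer: occupancy 1/4, limited by shared memory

registers: 384 blocks
shared memory: 8 blocks
warps: 32 blocks
blocks: 24 blocks

Answer: 8 blocks, 8 active warps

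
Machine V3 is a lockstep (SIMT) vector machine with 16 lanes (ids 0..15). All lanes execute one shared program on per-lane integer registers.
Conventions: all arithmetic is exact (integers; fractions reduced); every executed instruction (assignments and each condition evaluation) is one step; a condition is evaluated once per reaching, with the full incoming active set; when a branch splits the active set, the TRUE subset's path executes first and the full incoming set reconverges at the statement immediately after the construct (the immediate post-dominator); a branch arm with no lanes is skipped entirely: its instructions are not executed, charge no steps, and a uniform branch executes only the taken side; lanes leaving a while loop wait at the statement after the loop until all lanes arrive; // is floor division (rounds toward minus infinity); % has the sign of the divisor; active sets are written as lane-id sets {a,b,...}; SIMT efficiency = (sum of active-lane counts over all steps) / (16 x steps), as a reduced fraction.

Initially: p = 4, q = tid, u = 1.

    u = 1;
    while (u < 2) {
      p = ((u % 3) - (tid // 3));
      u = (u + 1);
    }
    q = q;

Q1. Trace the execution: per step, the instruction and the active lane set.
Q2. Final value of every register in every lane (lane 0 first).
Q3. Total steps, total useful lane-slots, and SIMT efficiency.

step 0: u <- 1                       {0,1,2,3,4,5,6,7,8,9,10,11,12,13,14,15}
step 1: eval (u < 2)                 {0,1,2,3,4,5,6,7,8,9,10,11,12,13,14,15}
step 2: p <- ((u % 3) - (tid // 3))  {0,1,2,3,4,5,6,7,8,9,10,11,12,13,14,15}
step 3: u <- (u + 1)                 {0,1,2,3,4,5,6,7,8,9,10,11,12,13,14,15}
step 4: eval (u < 2)                 {0,1,2,3,4,5,6,7,8,9,10,11,12,13,14,15}
step 5: q <- q                       {0,1,2,3,4,5,6,7,8,9,10,11,12,13,14,15}

Answer: 6 steps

p: 1,1,1,0,0,0,-1,-1,-1,-2,-2,-2,-3,-3,-3,-4
q: 0,1,2,3,4,5,6,7,8,9,10,11,12,13,14,15
u: 2,2,2,2,2,2,2,2,2,2,2,2,2,2,2,2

steps = 6; useful = 96; efficiency = 96/96 = 1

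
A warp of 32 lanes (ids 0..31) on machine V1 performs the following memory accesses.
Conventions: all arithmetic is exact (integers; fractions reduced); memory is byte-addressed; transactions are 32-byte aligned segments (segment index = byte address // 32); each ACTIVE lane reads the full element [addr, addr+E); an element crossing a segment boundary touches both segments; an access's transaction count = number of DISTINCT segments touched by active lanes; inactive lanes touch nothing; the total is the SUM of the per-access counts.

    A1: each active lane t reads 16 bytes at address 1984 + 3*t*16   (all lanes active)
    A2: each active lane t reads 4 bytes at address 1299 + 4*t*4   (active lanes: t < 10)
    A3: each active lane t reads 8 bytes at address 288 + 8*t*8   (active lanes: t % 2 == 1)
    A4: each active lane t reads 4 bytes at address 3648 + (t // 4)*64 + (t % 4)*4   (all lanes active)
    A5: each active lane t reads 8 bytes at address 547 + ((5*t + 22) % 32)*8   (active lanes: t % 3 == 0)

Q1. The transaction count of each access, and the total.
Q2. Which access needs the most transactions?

A1: 32 transactions
A2: 6 transactions
A3: 16 transactions
A4: 8 transactions
A5: 7 transactions

Answer: 32,6,16,8,7; total 69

Answer: A1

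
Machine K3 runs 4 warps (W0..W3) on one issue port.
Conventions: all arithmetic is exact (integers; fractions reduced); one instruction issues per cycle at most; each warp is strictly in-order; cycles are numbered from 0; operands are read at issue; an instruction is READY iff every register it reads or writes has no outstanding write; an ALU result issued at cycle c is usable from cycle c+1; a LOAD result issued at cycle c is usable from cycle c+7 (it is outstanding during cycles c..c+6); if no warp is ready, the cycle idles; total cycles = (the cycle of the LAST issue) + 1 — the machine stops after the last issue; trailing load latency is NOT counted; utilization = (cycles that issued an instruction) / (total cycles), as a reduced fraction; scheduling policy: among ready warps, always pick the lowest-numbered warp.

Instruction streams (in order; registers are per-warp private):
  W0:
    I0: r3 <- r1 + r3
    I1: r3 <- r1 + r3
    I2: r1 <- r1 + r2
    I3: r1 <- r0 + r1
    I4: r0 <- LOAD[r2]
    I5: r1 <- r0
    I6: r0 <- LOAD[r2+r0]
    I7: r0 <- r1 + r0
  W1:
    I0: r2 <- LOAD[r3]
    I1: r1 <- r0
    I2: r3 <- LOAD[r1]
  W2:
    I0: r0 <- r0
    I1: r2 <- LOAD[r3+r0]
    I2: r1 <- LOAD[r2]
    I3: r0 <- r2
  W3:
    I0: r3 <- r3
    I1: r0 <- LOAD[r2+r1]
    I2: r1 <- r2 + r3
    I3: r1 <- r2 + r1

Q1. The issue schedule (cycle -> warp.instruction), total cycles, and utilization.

cycle 0: W0.I0
cycle 1: W0.I1
cycle 2: W0.I2
cycle 3: W0.I3
cycle 4: W0.I4
cycle 5: W1.I0
cycle 6: W1.I1
cycle 7: W1.I2
cycle 8: W2.I0
cycle 9: W2.I1
cycle 10: W3.I0
cycle 11: W0.I5
cycle 12: W0.I6
cycle 13: W3.I1
cycle 14: W3.I2
cycle 15: W3.I3
cycle 16: W2.I2
cycle 17: W2.I3
cycle 18: idle
cycle 19: W0.I7

Answer: 20 cycles, utilization 19/20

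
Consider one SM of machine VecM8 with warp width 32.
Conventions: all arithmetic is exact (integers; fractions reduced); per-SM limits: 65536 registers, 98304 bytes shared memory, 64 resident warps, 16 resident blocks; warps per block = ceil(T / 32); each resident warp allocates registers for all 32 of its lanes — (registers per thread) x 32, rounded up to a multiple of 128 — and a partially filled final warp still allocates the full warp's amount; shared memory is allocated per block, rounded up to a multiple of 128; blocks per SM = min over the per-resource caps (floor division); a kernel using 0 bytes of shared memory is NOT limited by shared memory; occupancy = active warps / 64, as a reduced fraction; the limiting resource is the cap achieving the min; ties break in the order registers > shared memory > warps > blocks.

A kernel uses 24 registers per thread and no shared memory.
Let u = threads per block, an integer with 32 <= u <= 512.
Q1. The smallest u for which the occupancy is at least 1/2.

Answer: u = 33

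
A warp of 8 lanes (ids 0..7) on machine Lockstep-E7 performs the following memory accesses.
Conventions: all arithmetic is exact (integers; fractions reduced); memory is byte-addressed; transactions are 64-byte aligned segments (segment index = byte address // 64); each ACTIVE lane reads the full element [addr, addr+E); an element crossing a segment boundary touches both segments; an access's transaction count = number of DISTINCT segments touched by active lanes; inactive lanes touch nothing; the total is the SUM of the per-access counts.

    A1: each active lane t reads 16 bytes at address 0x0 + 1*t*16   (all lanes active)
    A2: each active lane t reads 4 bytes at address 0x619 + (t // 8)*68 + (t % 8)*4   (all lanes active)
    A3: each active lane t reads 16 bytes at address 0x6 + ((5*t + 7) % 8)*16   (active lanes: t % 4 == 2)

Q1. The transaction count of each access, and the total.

A1: 2 transactions
A2: 1 transaction
A3: 2 transactions

Answer: 2,1,2; total 5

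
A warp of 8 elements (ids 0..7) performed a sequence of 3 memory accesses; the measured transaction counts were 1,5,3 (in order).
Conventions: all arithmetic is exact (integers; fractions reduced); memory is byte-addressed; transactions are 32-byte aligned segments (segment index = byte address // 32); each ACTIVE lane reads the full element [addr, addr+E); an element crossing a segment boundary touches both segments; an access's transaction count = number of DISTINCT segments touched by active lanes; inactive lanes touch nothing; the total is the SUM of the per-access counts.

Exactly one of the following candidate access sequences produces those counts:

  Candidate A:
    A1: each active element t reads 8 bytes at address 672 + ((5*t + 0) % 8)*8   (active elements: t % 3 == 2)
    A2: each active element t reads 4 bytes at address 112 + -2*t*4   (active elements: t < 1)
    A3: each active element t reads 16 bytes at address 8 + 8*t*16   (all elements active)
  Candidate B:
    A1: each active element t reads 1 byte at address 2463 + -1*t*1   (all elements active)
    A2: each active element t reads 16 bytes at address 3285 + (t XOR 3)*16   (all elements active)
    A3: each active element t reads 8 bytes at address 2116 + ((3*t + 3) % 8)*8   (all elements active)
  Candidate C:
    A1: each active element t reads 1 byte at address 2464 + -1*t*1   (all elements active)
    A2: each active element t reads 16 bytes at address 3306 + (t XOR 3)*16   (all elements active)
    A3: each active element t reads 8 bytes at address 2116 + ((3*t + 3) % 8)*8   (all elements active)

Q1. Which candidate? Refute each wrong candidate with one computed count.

A: A2 gives 1 transaction, not 5
C: A1 gives 2 transactions, not 1
B: all counts match (1,5,3)

Answer: B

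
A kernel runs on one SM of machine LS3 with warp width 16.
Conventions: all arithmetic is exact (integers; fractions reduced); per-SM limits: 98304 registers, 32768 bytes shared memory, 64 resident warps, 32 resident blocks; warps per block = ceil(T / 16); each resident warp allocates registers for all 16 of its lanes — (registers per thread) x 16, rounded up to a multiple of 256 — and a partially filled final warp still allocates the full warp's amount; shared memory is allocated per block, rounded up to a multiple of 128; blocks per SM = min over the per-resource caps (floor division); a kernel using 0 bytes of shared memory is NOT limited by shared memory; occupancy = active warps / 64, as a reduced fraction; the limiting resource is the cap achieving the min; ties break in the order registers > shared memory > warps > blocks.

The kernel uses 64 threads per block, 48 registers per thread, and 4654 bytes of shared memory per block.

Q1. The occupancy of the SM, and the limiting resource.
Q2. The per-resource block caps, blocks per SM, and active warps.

Answer: occupancy 3/8, limited by shared memory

registers: 32 blocks
shared memory: 6 blocks
warps: 16 blocks
blocks: 32 blocks

Answer: 6 blocks, 24 active warps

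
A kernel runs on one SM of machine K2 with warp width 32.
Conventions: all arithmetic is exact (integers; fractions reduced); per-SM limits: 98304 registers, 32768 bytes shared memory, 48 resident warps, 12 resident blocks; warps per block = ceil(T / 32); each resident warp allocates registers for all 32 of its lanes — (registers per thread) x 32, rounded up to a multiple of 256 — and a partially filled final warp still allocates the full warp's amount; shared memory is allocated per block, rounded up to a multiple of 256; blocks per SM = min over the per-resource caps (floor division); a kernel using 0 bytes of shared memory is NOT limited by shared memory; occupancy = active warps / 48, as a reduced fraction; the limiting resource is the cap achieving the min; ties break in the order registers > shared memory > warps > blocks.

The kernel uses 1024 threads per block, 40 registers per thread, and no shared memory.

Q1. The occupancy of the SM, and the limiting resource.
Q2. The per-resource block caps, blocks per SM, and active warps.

Answer: occupancy 2/3, limited by warps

registers: 2 blocks
shared memory: no limit (kernel uses none)
warps: 1 block
blocks: 12 blocks

Answer: 1 block, 32 active warps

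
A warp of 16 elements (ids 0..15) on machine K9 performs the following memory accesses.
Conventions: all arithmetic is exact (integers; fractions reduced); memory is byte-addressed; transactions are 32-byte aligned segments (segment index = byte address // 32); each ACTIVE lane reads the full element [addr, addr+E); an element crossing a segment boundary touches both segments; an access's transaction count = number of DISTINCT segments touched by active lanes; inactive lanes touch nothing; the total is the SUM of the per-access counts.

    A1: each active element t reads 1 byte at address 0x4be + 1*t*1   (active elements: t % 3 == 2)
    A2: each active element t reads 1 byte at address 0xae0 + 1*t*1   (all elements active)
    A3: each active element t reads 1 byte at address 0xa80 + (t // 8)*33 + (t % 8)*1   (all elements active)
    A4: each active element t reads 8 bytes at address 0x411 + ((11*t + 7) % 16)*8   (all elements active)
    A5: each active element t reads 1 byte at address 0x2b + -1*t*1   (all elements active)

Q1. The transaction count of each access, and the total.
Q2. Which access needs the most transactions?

A1: 1 transaction
A2: 1 transaction
A3: 2 transactions
A4: 5 transactions
A5: 2 transactions

Answer: 1,1,2,5,2; total 11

Answer: A4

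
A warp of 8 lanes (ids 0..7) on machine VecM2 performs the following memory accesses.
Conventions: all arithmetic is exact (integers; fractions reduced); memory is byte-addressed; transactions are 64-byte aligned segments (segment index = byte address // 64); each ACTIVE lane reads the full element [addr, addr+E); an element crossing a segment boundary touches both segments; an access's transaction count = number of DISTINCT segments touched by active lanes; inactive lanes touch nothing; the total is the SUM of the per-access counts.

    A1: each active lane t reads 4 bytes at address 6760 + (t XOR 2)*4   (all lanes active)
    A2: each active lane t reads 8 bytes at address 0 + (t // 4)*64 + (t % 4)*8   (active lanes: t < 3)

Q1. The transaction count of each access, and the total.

A1: 2 transactions
A2: 1 transaction

Answer: 2,1; total 3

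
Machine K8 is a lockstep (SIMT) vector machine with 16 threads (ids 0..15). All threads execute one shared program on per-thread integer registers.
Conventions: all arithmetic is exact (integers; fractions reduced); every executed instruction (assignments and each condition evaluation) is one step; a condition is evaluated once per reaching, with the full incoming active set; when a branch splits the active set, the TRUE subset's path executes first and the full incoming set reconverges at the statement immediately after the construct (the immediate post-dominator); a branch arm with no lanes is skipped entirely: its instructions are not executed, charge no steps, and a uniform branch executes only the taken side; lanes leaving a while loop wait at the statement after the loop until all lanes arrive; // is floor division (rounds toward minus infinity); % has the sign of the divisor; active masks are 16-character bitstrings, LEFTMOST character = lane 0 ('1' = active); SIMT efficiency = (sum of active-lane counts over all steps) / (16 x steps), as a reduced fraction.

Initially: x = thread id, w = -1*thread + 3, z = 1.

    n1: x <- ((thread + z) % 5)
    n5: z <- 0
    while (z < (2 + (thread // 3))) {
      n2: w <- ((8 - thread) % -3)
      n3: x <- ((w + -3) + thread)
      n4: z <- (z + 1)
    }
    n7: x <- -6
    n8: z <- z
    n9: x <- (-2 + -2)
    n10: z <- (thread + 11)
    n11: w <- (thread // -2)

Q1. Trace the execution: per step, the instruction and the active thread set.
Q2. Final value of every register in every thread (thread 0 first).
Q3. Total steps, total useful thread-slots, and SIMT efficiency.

step 0: x <- ((thread + z) % 5)      1111111111111111
step 1: z <- 0                       1111111111111111
step 2: eval (z < (2 + (thread // 3))) 1111111111111111
step 3: w <- ((8 - thread) % -3)     1111111111111111
step 4: x <- ((w + -3) + thread)     1111111111111111
step 5: z <- (z + 1)                 1111111111111111
step 6: eval (z < (2 + (thread // 3))) 1111111111111111
step 7: w <- ((8 - thread) % -3)     1111111111111111
step 8: x <- ((w + -3) + thread)     1111111111111111
step 9: z <- (z + 1)                 1111111111111111
step 10: eval (z < (2 + (thread // 3))) 1111111111111111
step 11: w <- ((8 - thread) % -3)     0001111111111111
step 12: x <- ((w + -3) + thread)     0001111111111111
step 13: z <- (z + 1)                 0001111111111111
step 14: eval (z < (2 + (thread // 3))) 0001111111111111
step 15: w <- ((8 - thread) % -3)     0000001111111111
step 16: x <- ((w + -3) + thread)     0000001111111111
step 17: z <- (z + 1)                 0000001111111111
step 18: eval (z < (2 + (thread // 3))) 0000001111111111
step 19: w <- ((8 - thread) % -3)     0000000001111111
step 20: x <- ((w + -3) + thread)     0000000001111111
step 21: z <- (z + 1)                 0000000001111111
step 22: eval (z < (2 + (thread // 3))) 0000000001111111
step 23: w <- ((8 - thread) % -3)     0000000000001111
step 24: x <- ((w + -3) + thread)     0000000000001111
step 25: z <- (z + 1)                 0000000000001111
step 26: eval (z < (2 + (thread // 3))) 0000000000001111
step 27: w <- ((8 - thread) % -3)     0000000000000001
step 28: x <- ((w + -3) + thread)     0000000000000001
step 29: z <- (z + 1)                 0000000000000001
step 30: eval (z < (2 + (thread // 3))) 0000000000000001
step 31: x <- -6                      1111111111111111
step 32: z <- z                       1111111111111111
step 33: x <- (-2 + -2)               1111111111111111
step 34: z <- (thread + 11)           1111111111111111
step 35: w <- (thread // -2)          1111111111111111

Answer: 36 steps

x: -4,-4,-4,-4,-4,-4,-4,-4,-4,-4,-4,-4,-4,-4,-4,-4
w: 0,-1,-1,-2,-2,-3,-3,-4,-4,-5,-5,-6,-6,-7,-7,-8
z: 11,12,13,14,15,16,17,18,19,20,21,22,23,24,25,26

steps = 36; useful = 396; efficiency = 396/576 = 11/16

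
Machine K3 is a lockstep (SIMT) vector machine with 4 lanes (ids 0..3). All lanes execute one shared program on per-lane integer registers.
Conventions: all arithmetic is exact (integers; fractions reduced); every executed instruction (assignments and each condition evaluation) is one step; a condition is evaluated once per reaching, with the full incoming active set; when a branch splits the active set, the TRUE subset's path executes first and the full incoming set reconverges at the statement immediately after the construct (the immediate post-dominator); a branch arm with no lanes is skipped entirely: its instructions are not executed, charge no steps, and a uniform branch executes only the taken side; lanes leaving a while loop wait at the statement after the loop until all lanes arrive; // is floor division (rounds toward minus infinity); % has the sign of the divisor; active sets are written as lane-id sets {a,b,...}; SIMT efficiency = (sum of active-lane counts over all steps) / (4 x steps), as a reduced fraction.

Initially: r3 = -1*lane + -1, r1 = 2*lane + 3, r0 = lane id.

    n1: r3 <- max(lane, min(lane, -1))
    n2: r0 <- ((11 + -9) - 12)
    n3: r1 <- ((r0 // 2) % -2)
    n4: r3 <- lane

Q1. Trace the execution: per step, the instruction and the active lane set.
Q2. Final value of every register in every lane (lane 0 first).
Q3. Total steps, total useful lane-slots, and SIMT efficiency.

step 0: r3 <- max(lane, min(lane, -1)) {0,1,2,3}
step 1: r0 <- ((11 + -9) - 12)       {0,1,2,3}
step 2: r1 <- ((r0 // 2) % -2)       {0,1,2,3}
step 3: r3 <- lane                   {0,1,2,3}

Answer: 4 steps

r3: 0,1,2,3
r1: -1,-1,-1,-1
r0: -10,-10,-10,-10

steps = 4; useful = 16; efficiency = 16/16 = 1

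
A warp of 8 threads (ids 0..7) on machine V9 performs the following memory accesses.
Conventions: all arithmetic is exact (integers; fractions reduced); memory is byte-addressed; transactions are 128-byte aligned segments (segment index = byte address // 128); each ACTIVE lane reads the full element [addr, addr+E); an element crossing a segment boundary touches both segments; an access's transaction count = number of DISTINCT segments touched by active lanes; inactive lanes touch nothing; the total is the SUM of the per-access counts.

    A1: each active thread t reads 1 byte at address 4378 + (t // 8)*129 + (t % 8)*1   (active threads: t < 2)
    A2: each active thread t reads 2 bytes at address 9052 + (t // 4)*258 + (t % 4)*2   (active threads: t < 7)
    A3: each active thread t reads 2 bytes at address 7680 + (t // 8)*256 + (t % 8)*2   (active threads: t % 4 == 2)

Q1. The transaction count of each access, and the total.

A1: 1 transaction
A2: 2 transactions
A3: 1 transaction

Answer: 1,2,1; total 4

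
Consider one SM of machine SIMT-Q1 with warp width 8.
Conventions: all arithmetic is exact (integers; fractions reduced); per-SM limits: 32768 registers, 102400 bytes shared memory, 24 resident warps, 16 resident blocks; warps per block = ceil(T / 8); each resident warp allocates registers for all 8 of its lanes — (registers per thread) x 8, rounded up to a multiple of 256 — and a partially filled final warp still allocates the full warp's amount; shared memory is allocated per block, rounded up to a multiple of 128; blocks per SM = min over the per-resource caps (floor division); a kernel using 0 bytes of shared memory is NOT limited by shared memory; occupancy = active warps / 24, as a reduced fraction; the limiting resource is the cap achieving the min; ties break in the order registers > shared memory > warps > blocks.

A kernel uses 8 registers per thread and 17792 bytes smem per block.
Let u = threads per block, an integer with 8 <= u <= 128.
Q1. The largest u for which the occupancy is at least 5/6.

Answer: u = 96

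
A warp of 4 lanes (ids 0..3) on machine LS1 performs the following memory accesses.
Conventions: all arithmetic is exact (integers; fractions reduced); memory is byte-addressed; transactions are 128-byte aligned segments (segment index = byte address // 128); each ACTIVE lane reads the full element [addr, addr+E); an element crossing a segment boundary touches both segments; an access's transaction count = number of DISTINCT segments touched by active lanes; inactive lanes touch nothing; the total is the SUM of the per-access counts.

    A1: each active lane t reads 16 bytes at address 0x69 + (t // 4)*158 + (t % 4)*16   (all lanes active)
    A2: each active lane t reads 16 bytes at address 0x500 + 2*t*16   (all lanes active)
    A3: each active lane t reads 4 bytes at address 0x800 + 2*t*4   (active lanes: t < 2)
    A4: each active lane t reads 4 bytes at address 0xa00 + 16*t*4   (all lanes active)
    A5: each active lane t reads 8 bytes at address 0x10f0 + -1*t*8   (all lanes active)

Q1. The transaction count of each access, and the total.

A1: 2 transactions
A2: 1 transaction
A3: 1 transaction
A4: 2 transactions
A5: 1 transaction

Answer: 2,1,1,2,1; total 7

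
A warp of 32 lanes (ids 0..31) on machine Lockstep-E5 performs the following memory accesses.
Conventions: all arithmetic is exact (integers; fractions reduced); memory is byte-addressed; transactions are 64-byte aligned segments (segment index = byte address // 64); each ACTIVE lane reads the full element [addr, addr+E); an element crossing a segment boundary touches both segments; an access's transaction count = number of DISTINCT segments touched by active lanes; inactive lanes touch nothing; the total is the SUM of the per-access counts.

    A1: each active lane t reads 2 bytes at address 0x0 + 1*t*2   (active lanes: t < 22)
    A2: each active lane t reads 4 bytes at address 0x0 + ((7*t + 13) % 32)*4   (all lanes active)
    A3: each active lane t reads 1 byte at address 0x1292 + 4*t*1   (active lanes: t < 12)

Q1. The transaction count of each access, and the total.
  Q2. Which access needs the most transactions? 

A1: 1 transaction
A2: 2 transactions
A3: 1 transaction

Answer: 1,2,1; total 4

Answer: A2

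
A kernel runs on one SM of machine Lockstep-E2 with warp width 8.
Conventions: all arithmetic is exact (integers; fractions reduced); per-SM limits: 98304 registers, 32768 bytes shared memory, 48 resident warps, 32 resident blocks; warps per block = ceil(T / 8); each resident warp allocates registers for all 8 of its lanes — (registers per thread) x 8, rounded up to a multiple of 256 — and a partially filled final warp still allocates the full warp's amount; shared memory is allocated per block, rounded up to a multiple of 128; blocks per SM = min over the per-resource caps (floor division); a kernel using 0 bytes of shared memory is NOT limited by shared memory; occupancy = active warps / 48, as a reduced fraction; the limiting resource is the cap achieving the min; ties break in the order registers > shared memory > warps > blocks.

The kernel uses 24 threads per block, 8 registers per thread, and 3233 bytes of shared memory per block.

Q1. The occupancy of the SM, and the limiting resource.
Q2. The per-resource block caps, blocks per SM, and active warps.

Answer: occupancy 9/16, limited by shared memory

registers: 128 blocks
shared memory: 9 blocks
warps: 16 blocks
blocks: 32 blocks

Answer: 9 blocks, 27 active warps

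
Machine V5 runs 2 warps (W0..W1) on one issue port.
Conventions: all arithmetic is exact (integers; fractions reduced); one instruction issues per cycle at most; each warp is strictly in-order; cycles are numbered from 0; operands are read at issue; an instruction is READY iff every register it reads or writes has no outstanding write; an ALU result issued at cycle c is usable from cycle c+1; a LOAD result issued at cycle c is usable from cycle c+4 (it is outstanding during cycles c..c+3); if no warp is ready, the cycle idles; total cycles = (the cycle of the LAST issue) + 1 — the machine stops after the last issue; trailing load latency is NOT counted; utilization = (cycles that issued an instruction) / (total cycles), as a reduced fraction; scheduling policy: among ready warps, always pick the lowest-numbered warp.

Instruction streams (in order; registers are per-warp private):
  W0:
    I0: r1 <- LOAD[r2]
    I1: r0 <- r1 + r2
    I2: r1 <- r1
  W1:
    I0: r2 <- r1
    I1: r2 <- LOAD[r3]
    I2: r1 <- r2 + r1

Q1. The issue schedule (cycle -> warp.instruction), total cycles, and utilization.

cycle 0: W0.I0
cycle 1: W1.I0
cycle 2: W1.I1
cycle 3: idle
cycle 4: W0.I1
cycle 5: W0.I2
cycle 6: W1.I2

Answer: 7 cycles, utilization 6/7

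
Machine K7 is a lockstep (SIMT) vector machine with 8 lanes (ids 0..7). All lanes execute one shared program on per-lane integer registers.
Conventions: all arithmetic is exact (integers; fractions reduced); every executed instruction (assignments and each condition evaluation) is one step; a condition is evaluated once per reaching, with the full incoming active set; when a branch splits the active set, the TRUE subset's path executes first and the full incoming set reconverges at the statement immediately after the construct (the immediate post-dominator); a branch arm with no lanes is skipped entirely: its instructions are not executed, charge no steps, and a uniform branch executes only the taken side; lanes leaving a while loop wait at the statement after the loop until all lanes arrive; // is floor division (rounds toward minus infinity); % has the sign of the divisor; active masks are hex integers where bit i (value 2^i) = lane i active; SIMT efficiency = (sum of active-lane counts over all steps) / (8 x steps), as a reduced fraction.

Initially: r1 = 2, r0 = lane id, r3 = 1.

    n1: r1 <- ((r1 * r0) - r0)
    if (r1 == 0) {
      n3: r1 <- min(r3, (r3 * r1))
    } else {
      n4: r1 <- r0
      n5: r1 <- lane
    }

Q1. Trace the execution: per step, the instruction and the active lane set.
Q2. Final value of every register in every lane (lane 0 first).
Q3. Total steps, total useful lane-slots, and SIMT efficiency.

step 0: r1 <- ((r1 * r0) - r0)       0xff
step 1: eval (r1 == 0)               0xff
step 2: r1 <- min(r3, (r3 * r1))     0x01
step 3: r1 <- r0                     0xfe
step 4: r1 <- lane                   0xfe

Answer: 5 steps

r1: 0,1,2,3,4,5,6,7
r0: 0,1,2,3,4,5,6,7
r3: 1,1,1,1,1,1,1,1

steps = 5; useful = 31; efficiency = 31/40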